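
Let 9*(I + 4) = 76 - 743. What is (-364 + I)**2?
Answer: 15832441/81 ≈ 1.9546e+5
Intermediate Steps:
I = -703/9 (I = -4 + (76 - 743)/9 = -4 + (1/9)*(-667) = -4 - 667/9 = -703/9 ≈ -78.111)
(-364 + I)**2 = (-364 - 703/9)**2 = (-3979/9)**2 = 15832441/81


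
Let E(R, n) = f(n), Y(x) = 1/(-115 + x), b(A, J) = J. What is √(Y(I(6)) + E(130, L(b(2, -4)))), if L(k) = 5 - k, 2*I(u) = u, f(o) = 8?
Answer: √6265/28 ≈ 2.8268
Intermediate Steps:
I(u) = u/2
E(R, n) = 8
√(Y(I(6)) + E(130, L(b(2, -4)))) = √(1/(-115 + (½)*6) + 8) = √(1/(-115 + 3) + 8) = √(1/(-112) + 8) = √(-1/112 + 8) = √(895/112) = √6265/28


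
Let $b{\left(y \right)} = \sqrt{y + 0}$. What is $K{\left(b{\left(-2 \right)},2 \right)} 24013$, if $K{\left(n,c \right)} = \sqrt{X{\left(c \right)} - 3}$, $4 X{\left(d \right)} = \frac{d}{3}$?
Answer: $\frac{24013 i \sqrt{102}}{6} \approx 40420.0 i$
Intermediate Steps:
$X{\left(d \right)} = \frac{d}{12}$ ($X{\left(d \right)} = \frac{d \frac{1}{3}}{4} = \frac{\frac{1}{3} d}{4} = \frac{d}{12}$)
$b{\left(y \right)} = \sqrt{y}$
$K{\left(n,c \right)} = \sqrt{-3 + \frac{c}{12}}$ ($K{\left(n,c \right)} = \sqrt{\frac{c}{12} - 3} = \sqrt{-3 + \frac{c}{12}}$)
$K{\left(b{\left(-2 \right)},2 \right)} 24013 = \frac{\sqrt{-108 + 3 \cdot 2}}{6} \cdot 24013 = \frac{\sqrt{-108 + 6}}{6} \cdot 24013 = \frac{\sqrt{-102}}{6} \cdot 24013 = \frac{i \sqrt{102}}{6} \cdot 24013 = \frac{24013 i \sqrt{102}}{6}$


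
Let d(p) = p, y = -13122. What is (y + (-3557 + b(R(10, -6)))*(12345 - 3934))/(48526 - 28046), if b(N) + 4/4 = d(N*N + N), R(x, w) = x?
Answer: -2901425/2048 ≈ -1416.7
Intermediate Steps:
b(N) = -1 + N + N**2 (b(N) = -1 + (N*N + N) = -1 + (N**2 + N) = -1 + (N + N**2) = -1 + N + N**2)
(y + (-3557 + b(R(10, -6)))*(12345 - 3934))/(48526 - 28046) = (-13122 + (-3557 + (-1 + 10*(1 + 10)))*(12345 - 3934))/(48526 - 28046) = (-13122 + (-3557 + (-1 + 10*11))*8411)/20480 = (-13122 + (-3557 + (-1 + 110))*8411)*(1/20480) = (-13122 + (-3557 + 109)*8411)*(1/20480) = (-13122 - 3448*8411)*(1/20480) = (-13122 - 29001128)*(1/20480) = -29014250*1/20480 = -2901425/2048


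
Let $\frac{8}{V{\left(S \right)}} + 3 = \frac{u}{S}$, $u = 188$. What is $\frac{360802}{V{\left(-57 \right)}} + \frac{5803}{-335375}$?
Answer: $- \frac{21720214072709}{76465500} \approx -2.8405 \cdot 10^{5}$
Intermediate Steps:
$V{\left(S \right)} = \frac{8}{-3 + \frac{188}{S}}$
$\frac{360802}{V{\left(-57 \right)}} + \frac{5803}{-335375} = \frac{360802}{\left(-8\right) \left(-57\right) \frac{1}{-188 + 3 \left(-57\right)}} + \frac{5803}{-335375} = \frac{360802}{\left(-8\right) \left(-57\right) \frac{1}{-188 - 171}} + 5803 \left(- \frac{1}{335375}\right) = \frac{360802}{\left(-8\right) \left(-57\right) \frac{1}{-359}} - \frac{5803}{335375} = \frac{360802}{\left(-8\right) \left(-57\right) \left(- \frac{1}{359}\right)} - \frac{5803}{335375} = \frac{360802}{- \frac{456}{359}} - \frac{5803}{335375} = 360802 \left(- \frac{359}{456}\right) - \frac{5803}{335375} = - \frac{64763959}{228} - \frac{5803}{335375} = - \frac{21720214072709}{76465500}$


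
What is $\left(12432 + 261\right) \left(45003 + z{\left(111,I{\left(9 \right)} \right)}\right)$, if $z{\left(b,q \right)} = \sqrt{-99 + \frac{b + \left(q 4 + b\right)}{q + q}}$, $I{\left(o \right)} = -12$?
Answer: $571223079 + \frac{63465 i \sqrt{17}}{2} \approx 5.7122 \cdot 10^{8} + 1.3084 \cdot 10^{5} i$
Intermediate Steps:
$z{\left(b,q \right)} = \sqrt{-99 + \frac{2 b + 4 q}{2 q}}$ ($z{\left(b,q \right)} = \sqrt{-99 + \frac{b + \left(4 q + b\right)}{2 q}} = \sqrt{-99 + \left(b + \left(b + 4 q\right)\right) \frac{1}{2 q}} = \sqrt{-99 + \left(2 b + 4 q\right) \frac{1}{2 q}} = \sqrt{-99 + \frac{2 b + 4 q}{2 q}}$)
$\left(12432 + 261\right) \left(45003 + z{\left(111,I{\left(9 \right)} \right)}\right) = \left(12432 + 261\right) \left(45003 + \sqrt{-97 + \frac{111}{-12}}\right) = 12693 \left(45003 + \sqrt{-97 + 111 \left(- \frac{1}{12}\right)}\right) = 12693 \left(45003 + \sqrt{-97 - \frac{37}{4}}\right) = 12693 \left(45003 + \sqrt{- \frac{425}{4}}\right) = 12693 \left(45003 + \frac{5 i \sqrt{17}}{2}\right) = 571223079 + \frac{63465 i \sqrt{17}}{2}$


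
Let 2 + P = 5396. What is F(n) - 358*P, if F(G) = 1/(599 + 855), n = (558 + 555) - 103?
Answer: -2807749607/1454 ≈ -1.9311e+6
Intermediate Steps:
P = 5394 (P = -2 + 5396 = 5394)
n = 1010 (n = 1113 - 103 = 1010)
F(G) = 1/1454
F(n) - 358*P = 1/1454 - 358*5394 = 1/1454 - 1931052 = -2807749607/1454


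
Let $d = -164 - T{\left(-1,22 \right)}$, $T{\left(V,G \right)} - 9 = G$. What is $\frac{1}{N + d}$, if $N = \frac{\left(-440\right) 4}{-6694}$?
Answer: $- \frac{3347}{651785} \approx -0.0051351$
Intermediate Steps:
$T{\left(V,G \right)} = 9 + G$
$N = \frac{880}{3347}$ ($N = \left(-1760\right) \left(- \frac{1}{6694}\right) = \frac{880}{3347} \approx 0.26292$)
$d = -195$ ($d = -164 - \left(9 + 22\right) = -164 - 31 = -195$)
$\frac{1}{N + d} = \frac{1}{\frac{880}{3347} - 195} = \frac{1}{- \frac{651785}{3347}} = - \frac{3347}{651785}$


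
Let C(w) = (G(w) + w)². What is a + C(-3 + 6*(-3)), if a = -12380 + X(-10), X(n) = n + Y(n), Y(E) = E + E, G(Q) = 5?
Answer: -12154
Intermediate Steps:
Y(E) = 2*E
X(n) = 3*n (X(n) = n + 2*n = 3*n)
a = -12410 (a = -12380 + 3*(-10) = -12380 - 30 = -12410)
C(w) = (5 + w)²
a + C(-3 + 6*(-3)) = -12410 + (5 + (-3 + 6*(-3)))² = -12410 + (5 + (-3 - 18))² = -12410 + (5 - 21)² = -12410 + (-16)² = -12410 + 256 = -12154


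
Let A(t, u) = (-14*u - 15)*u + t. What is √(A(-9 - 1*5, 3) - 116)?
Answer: I*√301 ≈ 17.349*I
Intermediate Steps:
A(t, u) = t + u*(-15 - 14*u) (A(t, u) = (-15 - 14*u)*u + t = u*(-15 - 14*u) + t = t + u*(-15 - 14*u))
√(A(-9 - 1*5, 3) - 116) = √(((-9 - 1*5) - 15*3 - 14*3²) - 116) = √(((-9 - 5) - 45 - 14*9) - 116) = √((-14 - 45 - 126) - 116) = √(-185 - 116) = √(-301) = I*√301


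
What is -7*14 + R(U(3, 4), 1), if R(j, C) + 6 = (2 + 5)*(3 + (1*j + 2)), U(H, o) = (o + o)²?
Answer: 379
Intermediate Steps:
U(H, o) = 4*o² (U(H, o) = (2*o)² = 4*o²)
R(j, C) = 29 + 7*j (R(j, C) = -6 + (2 + 5)*(3 + (1*j + 2)) = -6 + 7*(3 + (j + 2)) = -6 + 7*(3 + (2 + j)) = -6 + 7*(5 + j) = -6 + (35 + 7*j) = 29 + 7*j)
-7*14 + R(U(3, 4), 1) = -7*14 + (29 + 7*(4*4²)) = -98 + (29 + 7*(4*16)) = -98 + (29 + 7*64) = -98 + (29 + 448) = -98 + 477 = 379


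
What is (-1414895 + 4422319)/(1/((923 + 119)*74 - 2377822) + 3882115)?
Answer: 6919222500736/8931636330109 ≈ 0.77469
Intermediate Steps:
(-1414895 + 4422319)/(1/((923 + 119)*74 - 2377822) + 3882115) = 3007424/(1/(1042*74 - 2377822) + 3882115) = 3007424/(1/(77108 - 2377822) + 3882115) = 3007424/(1/(-2300714) + 3882115) = 3007424/(-1/2300714 + 3882115) = 3007424/(8931636330109/2300714) = 3007424*(2300714/8931636330109) = 6919222500736/8931636330109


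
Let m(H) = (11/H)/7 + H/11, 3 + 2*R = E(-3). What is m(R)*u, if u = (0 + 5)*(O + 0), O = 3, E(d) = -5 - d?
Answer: -1977/154 ≈ -12.838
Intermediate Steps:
R = -5/2 (R = -3/2 + (-5 - 1*(-3))/2 = -3/2 + (-5 + 3)/2 = -3/2 + (½)*(-2) = -3/2 - 1 = -5/2 ≈ -2.5000)
m(H) = H/11 + 11/(7*H) (m(H) = (11/H)*(⅐) + H*(1/11) = 11/(7*H) + H/11 = H/11 + 11/(7*H))
u = 15 (u = (0 + 5)*(3 + 0) = 5*3 = 15)
m(R)*u = ((1/11)*(-5/2) + 11/(7*(-5/2)))*15 = (-5/22 + (11/7)*(-⅖))*15 = (-5/22 - 22/35)*15 = -659/770*15 = -1977/154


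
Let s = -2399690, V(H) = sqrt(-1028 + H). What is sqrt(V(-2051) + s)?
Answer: sqrt(-2399690 + I*sqrt(3079)) ≈ 0.02 + 1549.1*I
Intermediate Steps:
sqrt(V(-2051) + s) = sqrt(sqrt(-1028 - 2051) - 2399690) = sqrt(sqrt(-3079) - 2399690) = sqrt(I*sqrt(3079) - 2399690) = sqrt(-2399690 + I*sqrt(3079))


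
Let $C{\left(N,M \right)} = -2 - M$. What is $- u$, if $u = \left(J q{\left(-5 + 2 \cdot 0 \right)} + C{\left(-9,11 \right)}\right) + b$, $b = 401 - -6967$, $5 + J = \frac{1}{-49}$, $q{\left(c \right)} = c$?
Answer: $- \frac{361625}{49} \approx -7380.1$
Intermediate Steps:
$J = - \frac{246}{49}$ ($J = -5 + \frac{1}{-49} = -5 - \frac{1}{49} = - \frac{246}{49} \approx -5.0204$)
$b = 7368$ ($b = 401 + 6967 = 7368$)
$u = \frac{361625}{49}$ ($u = \left(- \frac{246 \left(-5 + 2 \cdot 0\right)}{49} - 13\right) + 7368 = \left(- \frac{246 \left(-5 + 0\right)}{49} - 13\right) + 7368 = \left(\left(- \frac{246}{49}\right) \left(-5\right) - 13\right) + 7368 = \left(\frac{1230}{49} - 13\right) + 7368 = \frac{593}{49} + 7368 = \frac{361625}{49} \approx 7380.1$)
$- u = \left(-1\right) \frac{361625}{49} = - \frac{361625}{49}$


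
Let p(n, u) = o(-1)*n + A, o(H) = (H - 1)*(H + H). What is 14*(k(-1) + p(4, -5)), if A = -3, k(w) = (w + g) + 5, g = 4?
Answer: 294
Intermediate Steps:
k(w) = 9 + w (k(w) = (w + 4) + 5 = (4 + w) + 5 = 9 + w)
o(H) = 2*H*(-1 + H) (o(H) = (-1 + H)*(2*H) = 2*H*(-1 + H))
p(n, u) = -3 + 4*n (p(n, u) = (2*(-1)*(-1 - 1))*n - 3 = (2*(-1)*(-2))*n - 3 = 4*n - 3 = -3 + 4*n)
14*(k(-1) + p(4, -5)) = 14*((9 - 1) + (-3 + 4*4)) = 14*(8 + (-3 + 16)) = 14*(8 + 13) = 14*21 = 294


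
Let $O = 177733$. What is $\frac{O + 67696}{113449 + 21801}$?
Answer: $\frac{245429}{135250} \approx 1.8146$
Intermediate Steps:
$\frac{O + 67696}{113449 + 21801} = \frac{177733 + 67696}{113449 + 21801} = \frac{245429}{135250}$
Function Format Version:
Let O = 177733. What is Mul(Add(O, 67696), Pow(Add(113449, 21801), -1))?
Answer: Rational(245429, 135250) ≈ 1.8146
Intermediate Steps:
Mul(Add(O, 67696), Pow(Add(113449, 21801), -1)) = Mul(Add(177733, 67696), Pow(Add(113449, 21801), -1)) = Mul(245429, Pow(135250, -1)) = Mul(245429, Rational(1, 135250)) = Rational(245429, 135250)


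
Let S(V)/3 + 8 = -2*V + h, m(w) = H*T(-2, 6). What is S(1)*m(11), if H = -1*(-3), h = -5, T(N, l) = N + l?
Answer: -540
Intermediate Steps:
H = 3
m(w) = 12 (m(w) = 3*(-2 + 6) = 3*4 = 12)
S(V) = -39 - 6*V (S(V) = -24 + 3*(-2*V - 5) = -24 + 3*(-5 - 2*V) = -24 + (-15 - 6*V) = -39 - 6*V)
S(1)*m(11) = (-39 - 6*1)*12 = (-39 - 6)*12 = -45*12 = -540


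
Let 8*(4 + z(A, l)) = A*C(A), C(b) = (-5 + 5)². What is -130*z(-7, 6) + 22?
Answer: 542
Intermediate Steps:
C(b) = 0 (C(b) = 0² = 0)
z(A, l) = -4 (z(A, l) = -4 + (A*0)/8 = -4 + (⅛)*0 = -4 + 0 = -4)
-130*z(-7, 6) + 22 = -130*(-4) + 22 = 520 + 22 = 542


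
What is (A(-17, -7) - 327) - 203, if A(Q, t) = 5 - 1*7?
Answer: -532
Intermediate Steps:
A(Q, t) = -2 (A(Q, t) = 5 - 7 = -2)
(A(-17, -7) - 327) - 203 = (-2 - 327) - 203 = -329 - 203 = -532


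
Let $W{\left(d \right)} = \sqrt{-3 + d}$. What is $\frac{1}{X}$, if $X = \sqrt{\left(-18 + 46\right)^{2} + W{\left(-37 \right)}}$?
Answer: $\frac{\sqrt{2}}{2 \sqrt{392 + i \sqrt{10}}} \approx 0.035713 - 0.00014405 i$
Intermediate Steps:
$X = \sqrt{784 + 2 i \sqrt{10}}$ ($X = \sqrt{\left(-18 + 46\right)^{2} + \sqrt{-3 - 37}} = \sqrt{28^{2} + \sqrt{-40}} = \sqrt{784 + 2 i \sqrt{10}} \approx 28.0 + 0.1129 i$)
$\frac{1}{X} = \frac{1}{\sqrt{784 + 2 i \sqrt{10}}}$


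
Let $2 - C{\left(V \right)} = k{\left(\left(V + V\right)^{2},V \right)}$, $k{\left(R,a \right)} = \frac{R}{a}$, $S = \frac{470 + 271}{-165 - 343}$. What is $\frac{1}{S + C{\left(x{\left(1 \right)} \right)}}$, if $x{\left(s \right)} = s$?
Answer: $- \frac{508}{1757} \approx -0.28913$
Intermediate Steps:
$S = - \frac{741}{508}$ ($S = \frac{741}{-508} = 741 \left(- \frac{1}{508}\right) = - \frac{741}{508} \approx -1.4587$)
$C{\left(V \right)} = 2 - 4 V$ ($C{\left(V \right)} = 2 - \frac{\left(V + V\right)^{2}}{V} = 2 - \frac{\left(2 V\right)^{2}}{V} = 2 - \frac{4 V^{2}}{V} = 2 - 4 V$)
$\frac{1}{S + C{\left(x{\left(1 \right)} \right)}} = \frac{1}{- \frac{741}{508} + \left(2 - 4\right)} = \frac{1}{- \frac{741}{508} - 2} = \frac{1}{- \frac{1757}{508}} = - \frac{508}{1757}$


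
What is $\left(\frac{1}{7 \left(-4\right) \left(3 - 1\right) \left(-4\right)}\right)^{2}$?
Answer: $\frac{1}{50176} \approx 1.993 \cdot 10^{-5}$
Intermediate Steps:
$\left(\frac{1}{7 \left(-4\right) \left(3 - 1\right) \left(-4\right)}\right)^{2} = \left(\frac{1}{\left(-28\right) 2 \left(-4\right)}\right)^{2} = \left(\frac{1}{\left(-28\right) \left(-8\right)}\right)^{2} = \left(\frac{1}{224}\right)^{2} = \frac{1}{50176}$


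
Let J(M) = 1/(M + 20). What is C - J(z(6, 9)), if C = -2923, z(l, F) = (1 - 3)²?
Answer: -70153/24 ≈ -2923.0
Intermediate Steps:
z(l, F) = 4 (z(l, F) = (-2)² = 4)
J(M) = 1/(20 + M)
C - J(z(6, 9)) = -2923 - 1/(20 + 4) = -2923 - 1/24 = -70153/24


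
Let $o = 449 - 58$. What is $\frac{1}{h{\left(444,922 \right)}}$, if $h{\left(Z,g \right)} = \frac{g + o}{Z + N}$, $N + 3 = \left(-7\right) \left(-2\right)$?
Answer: $\frac{35}{101} \approx 0.34653$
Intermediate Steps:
$N = 11$ ($N = -3 - -14 = -3 + 14 = 11$)
$o = 391$ ($o = 449 - 58 = 391$)
$h{\left(Z,g \right)} = \frac{391 + g}{11 + Z}$ ($h{\left(Z,g \right)} = \frac{g + 391}{Z + 11} = \frac{391 + g}{11 + Z}$)
$\frac{1}{h{\left(444,922 \right)}} = \frac{1}{\frac{1}{11 + 444} \left(391 + 922\right)} = \frac{1}{\frac{1}{455} \cdot 1313} = \frac{1}{\frac{101}{35}} = \frac{35}{101}$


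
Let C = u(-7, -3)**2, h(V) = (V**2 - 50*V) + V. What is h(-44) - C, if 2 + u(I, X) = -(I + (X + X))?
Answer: 3971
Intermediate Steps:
u(I, X) = -2 - I - 2*X (u(I, X) = -2 - (I + (X + X)) = -2 - (I + 2*X) = -2 + (-I - 2*X) = -2 - I - 2*X)
h(V) = V**2 - 49*V
C = 121 (C = (-2 - 1*(-7) - 2*(-3))**2 = (-2 + 7 + 6)**2 = 11**2 = 121)
h(-44) - C = -44*(-49 - 44) - 1*121 = -44*(-93) - 121 = 4092 - 121 = 3971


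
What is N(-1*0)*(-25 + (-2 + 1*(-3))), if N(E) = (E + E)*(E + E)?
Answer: 0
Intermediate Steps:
N(E) = 4*E² (N(E) = (2*E)*(2*E) = 4*E²)
N(-1*0)*(-25 + (-2 + 1*(-3))) = (4*(-1*0)²)*(-25 + (-2 + 1*(-3))) = (4*0²)*(-25 + (-2 - 3)) = (4*0)*(-25 - 5) = 0*(-30) = 0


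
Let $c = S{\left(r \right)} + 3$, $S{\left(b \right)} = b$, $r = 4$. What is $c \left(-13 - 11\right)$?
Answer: $-168$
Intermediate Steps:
$c = 7$ ($c = 4 + 3 = 7$)
$c \left(-13 - 11\right) = 7 \left(-13 - 11\right) = 7 \left(-24\right) = -168$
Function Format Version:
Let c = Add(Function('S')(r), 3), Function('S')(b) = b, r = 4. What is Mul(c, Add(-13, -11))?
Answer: -168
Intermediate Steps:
c = 7 (c = Add(4, 3) = 7)
Mul(c, Add(-13, -11)) = Mul(7, Add(-13, -11)) = Mul(7, -24) = -168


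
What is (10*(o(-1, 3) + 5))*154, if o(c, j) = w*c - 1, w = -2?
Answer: 9240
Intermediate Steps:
o(c, j) = -1 - 2*c (o(c, j) = -2*c - 1 = -1 - 2*c)
(10*(o(-1, 3) + 5))*154 = (10*((-1 - 2*(-1)) + 5))*154 = (10*((-1 + 2) + 5))*154 = (10*(1 + 5))*154 = (10*6)*154 = 60*154 = 9240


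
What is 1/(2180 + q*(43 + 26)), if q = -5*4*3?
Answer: -1/1960 ≈ -0.00051020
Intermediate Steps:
q = -60 (q = -20*3 = -60)
1/(2180 + q*(43 + 26)) = 1/(2180 - 60*(43 + 26)) = 1/(2180 - 60*69) = 1/(2180 - 4140) = 1/(-1960) = -1/1960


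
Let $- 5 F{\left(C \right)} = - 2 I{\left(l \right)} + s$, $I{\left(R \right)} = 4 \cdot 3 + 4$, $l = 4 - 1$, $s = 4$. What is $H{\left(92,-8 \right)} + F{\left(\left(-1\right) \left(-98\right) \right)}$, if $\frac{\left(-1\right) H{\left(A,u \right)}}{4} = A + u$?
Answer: $- \frac{1652}{5} \approx -330.4$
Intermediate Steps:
$l = 3$
$I{\left(R \right)} = 16$ ($I{\left(R \right)} = 12 + 4 = 16$)
$H{\left(A,u \right)} = - 4 A - 4 u$ ($H{\left(A,u \right)} = - 4 \left(A + u\right) = - 4 A - 4 u$)
$F{\left(C \right)} = \frac{28}{5}$ ($F{\left(C \right)} = - \frac{\left(-2\right) 16 + 4}{5} = - \frac{-32 + 4}{5} = \left(- \frac{1}{5}\right) \left(-28\right) = \frac{28}{5}$)
$H{\left(92,-8 \right)} + F{\left(\left(-1\right) \left(-98\right) \right)} = \left(\left(-4\right) 92 - -32\right) + \frac{28}{5} = \left(-368 + 32\right) + \frac{28}{5} = -336 + \frac{28}{5} = - \frac{1652}{5}$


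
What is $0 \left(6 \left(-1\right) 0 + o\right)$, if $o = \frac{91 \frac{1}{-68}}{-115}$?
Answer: $0$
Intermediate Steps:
$o = \frac{91}{7820}$ ($o = 91 \left(- \frac{1}{68}\right) \left(- \frac{1}{115}\right) = \left(- \frac{91}{68}\right) \left(- \frac{1}{115}\right) = \frac{91}{7820} \approx 0.011637$)
$0 \left(6 \left(-1\right) 0 + o\right) = 0 \left(6 \left(-1\right) 0 + \frac{91}{7820}\right) = 0 \left(\left(-6\right) 0 + \frac{91}{7820}\right) = 0 \left(0 + \frac{91}{7820}\right) = 0 \cdot \frac{91}{7820} = 0$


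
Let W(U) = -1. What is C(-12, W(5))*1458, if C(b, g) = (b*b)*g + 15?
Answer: -188082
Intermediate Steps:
C(b, g) = 15 + g*b² (C(b, g) = b²*g + 15 = g*b² + 15 = 15 + g*b²)
C(-12, W(5))*1458 = (15 - 1*(-12)²)*1458 = (15 - 1*144)*1458 = (15 - 144)*1458 = -129*1458 = -188082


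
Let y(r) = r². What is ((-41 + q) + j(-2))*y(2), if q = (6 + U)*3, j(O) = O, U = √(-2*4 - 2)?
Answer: -100 + 12*I*√10 ≈ -100.0 + 37.947*I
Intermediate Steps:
U = I*√10 (U = √(-8 - 2) = √(-10) = I*√10 ≈ 3.1623*I)
q = 18 + 3*I*√10 (q = (6 + I*√10)*3 = 18 + 3*I*√10 ≈ 18.0 + 9.4868*I)
((-41 + q) + j(-2))*y(2) = ((-41 + (18 + 3*I*√10)) - 2)*2² = ((-23 + 3*I*√10) - 2)*4 = (-25 + 3*I*√10)*4 = -100 + 12*I*√10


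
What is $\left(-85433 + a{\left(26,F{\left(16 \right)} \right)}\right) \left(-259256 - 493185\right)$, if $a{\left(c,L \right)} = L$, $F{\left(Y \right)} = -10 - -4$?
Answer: $64287806599$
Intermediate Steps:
$F{\left(Y \right)} = -6$ ($F{\left(Y \right)} = -10 + 4 = -6$)
$\left(-85433 + a{\left(26,F{\left(16 \right)} \right)}\right) \left(-259256 - 493185\right) = \left(-85433 - 6\right) \left(-259256 - 493185\right) = \left(-85439\right) \left(-752441\right) = 64287806599$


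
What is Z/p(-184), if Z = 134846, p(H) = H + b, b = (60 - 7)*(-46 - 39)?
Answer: -134846/4689 ≈ -28.758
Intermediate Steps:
b = -4505 (b = 53*(-85) = -4505)
p(H) = -4505 + H (p(H) = H - 4505 = -4505 + H)
Z/p(-184) = 134846/(-4505 - 184) = 134846/(-4689) = 134846*(-1/4689) = -134846/4689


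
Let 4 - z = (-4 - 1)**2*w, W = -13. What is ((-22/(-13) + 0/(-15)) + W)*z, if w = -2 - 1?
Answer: -11613/13 ≈ -893.31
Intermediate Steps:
w = -3
z = 79 (z = 4 - (-4 - 1)**2*(-3) = 4 - (-5)**2*(-3) = 4 - 25*(-3) = 4 - 1*(-75) = 4 + 75 = 79)
((-22/(-13) + 0/(-15)) + W)*z = ((-22/(-13) + 0/(-15)) - 13)*79 = ((-22*(-1/13) + 0*(-1/15)) - 13)*79 = ((22/13 + 0) - 13)*79 = (22/13 - 13)*79 = -147/13*79 = -11613/13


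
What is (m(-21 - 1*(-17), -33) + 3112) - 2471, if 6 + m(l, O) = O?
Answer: 602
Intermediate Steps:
m(l, O) = -6 + O
(m(-21 - 1*(-17), -33) + 3112) - 2471 = ((-6 - 33) + 3112) - 2471 = (-39 + 3112) - 2471 = 3073 - 2471 = 602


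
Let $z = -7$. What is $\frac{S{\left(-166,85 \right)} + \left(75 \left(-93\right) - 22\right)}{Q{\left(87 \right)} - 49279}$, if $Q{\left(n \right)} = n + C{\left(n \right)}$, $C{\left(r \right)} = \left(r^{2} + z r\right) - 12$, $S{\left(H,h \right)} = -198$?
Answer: $\frac{7195}{42244} \approx 0.17032$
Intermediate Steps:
$C{\left(r \right)} = -12 + r^{2} - 7 r$ ($C{\left(r \right)} = \left(r^{2} - 7 r\right) - 12 = -12 + r^{2} - 7 r$)
$Q{\left(n \right)} = -12 + n^{2} - 6 n$ ($Q{\left(n \right)} = n - \left(12 - n^{2} + 7 n\right) = -12 + n^{2} - 6 n$)
$\frac{S{\left(-166,85 \right)} + \left(75 \left(-93\right) - 22\right)}{Q{\left(87 \right)} - 49279} = \frac{-198 + \left(75 \left(-93\right) - 22\right)}{\left(-12 + 87^{2} - 522\right) - 49279} = \frac{-198 - 6997}{\left(-12 + 7569 - 522\right) - 49279} = \frac{-198 - 6997}{7035 - 49279} = - \frac{7195}{-42244} = \left(-7195\right) \left(- \frac{1}{42244}\right) = \frac{7195}{42244}$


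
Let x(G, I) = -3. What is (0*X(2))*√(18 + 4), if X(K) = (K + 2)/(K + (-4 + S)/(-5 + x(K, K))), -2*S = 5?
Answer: 0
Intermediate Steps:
S = -5/2 (S = -½*5 = -5/2 ≈ -2.5000)
X(K) = (2 + K)/(13/16 + K) (X(K) = (K + 2)/(K + (-4 - 5/2)/(-5 - 3)) = (2 + K)/(K - 13/2/(-8)) = (2 + K)/(K - 13/2*(-⅛)) = (2 + K)/(K + 13/16) = (2 + K)/(13/16 + K))
(0*X(2))*√(18 + 4) = (0*(16*(2 + 2)/(13 + 16*2)))*√(18 + 4) = (0*(16*4/(13 + 32)))*√22 = (0*(16*4/45))*√22 = (0*(16*(1/45)*4))*√22 = (0*(64/45))*√22 = 0*√22 = 0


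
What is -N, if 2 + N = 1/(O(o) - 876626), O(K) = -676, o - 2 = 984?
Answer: 1754605/877302 ≈ 2.0000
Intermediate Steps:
o = 986 (o = 2 + 984 = 986)
N = -1754605/877302 (N = -2 + 1/(-676 - 876626) = -2 + 1/(-877302) = -2 - 1/877302 = -1754605/877302 ≈ -2.0000)
-N = -1*(-1754605/877302) = 1754605/877302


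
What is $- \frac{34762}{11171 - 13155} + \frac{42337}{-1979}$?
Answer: $- \frac{7601305}{1963168} \approx -3.872$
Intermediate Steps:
$- \frac{34762}{11171 - 13155} + \frac{42337}{-1979} = - \frac{34762}{-1984} + 42337 \left(- \frac{1}{1979}\right) = \left(-34762\right) \left(- \frac{1}{1984}\right) - \frac{42337}{1979} = \frac{17381}{992} - \frac{42337}{1979} = - \frac{7601305}{1963168}$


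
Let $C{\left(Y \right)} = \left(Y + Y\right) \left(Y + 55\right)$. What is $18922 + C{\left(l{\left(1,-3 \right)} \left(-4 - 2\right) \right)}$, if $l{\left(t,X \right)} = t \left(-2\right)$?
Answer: $20530$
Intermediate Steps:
$l{\left(t,X \right)} = - 2 t$
$C{\left(Y \right)} = 2 Y \left(55 + Y\right)$
$18922 + C{\left(l{\left(1,-3 \right)} \left(-4 - 2\right) \right)} = 18922 + 2 \left(-2\right) 1 \left(-4 - 2\right) \left(55 + \left(-2\right) 1 \left(-4 - 2\right)\right) = 18922 + 2 \left(\left(-2\right) \left(-6\right)\right) \left(55 - -12\right) = 18922 + 2 \cdot 12 \left(55 + 12\right) = 18922 + 2 \cdot 12 \cdot 67 = 18922 + 1608 = 20530$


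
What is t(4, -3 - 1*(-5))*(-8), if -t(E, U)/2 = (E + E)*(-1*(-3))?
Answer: 384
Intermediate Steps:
t(E, U) = -12*E (t(E, U) = -2*(E + E)*(-1*(-3)) = -2*2*E*3 = -12*E)
t(4, -3 - 1*(-5))*(-8) = -12*4*(-8) = -48*(-8) = 384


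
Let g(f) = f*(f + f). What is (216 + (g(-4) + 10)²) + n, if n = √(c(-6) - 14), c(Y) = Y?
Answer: 1980 + 2*I*√5 ≈ 1980.0 + 4.4721*I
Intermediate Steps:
g(f) = 2*f² (g(f) = f*(2*f) = 2*f²)
n = 2*I*√5 (n = √(-6 - 14) = √(-20) = 2*I*√5 ≈ 4.4721*I)
(216 + (g(-4) + 10)²) + n = (216 + (2*(-4)² + 10)²) + 2*I*√5 = (216 + (2*16 + 10)²) + 2*I*√5 = (216 + (32 + 10)²) + 2*I*√5 = (216 + 42²) + 2*I*√5 = (216 + 1764) + 2*I*√5 = 1980 + 2*I*√5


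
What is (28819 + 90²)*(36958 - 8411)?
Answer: 1053926693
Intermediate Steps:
(28819 + 90²)*(36958 - 8411) = (28819 + 8100)*28547 = 36919*28547 = 1053926693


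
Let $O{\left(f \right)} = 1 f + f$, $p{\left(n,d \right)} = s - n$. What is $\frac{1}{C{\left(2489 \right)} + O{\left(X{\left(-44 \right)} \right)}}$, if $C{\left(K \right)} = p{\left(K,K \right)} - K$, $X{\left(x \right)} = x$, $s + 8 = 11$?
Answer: $- \frac{1}{5063} \approx -0.00019751$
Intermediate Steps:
$s = 3$ ($s = -8 + 11 = 3$)
$p{\left(n,d \right)} = 3 - n$
$O{\left(f \right)} = 2 f$ ($O{\left(f \right)} = f + f = 2 f$)
$C{\left(K \right)} = 3 - 2 K$ ($C{\left(K \right)} = \left(3 - K\right) - K = 3 - 2 K$)
$\frac{1}{C{\left(2489 \right)} + O{\left(X{\left(-44 \right)} \right)}} = \frac{1}{\left(3 - 4978\right) + 2 \left(-44\right)} = \frac{1}{\left(3 - 4978\right) - 88} = \frac{1}{-4975 - 88} = \frac{1}{-5063} = - \frac{1}{5063}$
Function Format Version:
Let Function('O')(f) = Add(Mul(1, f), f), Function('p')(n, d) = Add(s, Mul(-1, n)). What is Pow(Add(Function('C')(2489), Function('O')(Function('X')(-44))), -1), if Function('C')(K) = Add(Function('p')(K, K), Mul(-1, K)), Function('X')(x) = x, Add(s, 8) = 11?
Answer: Rational(-1, 5063) ≈ -0.00019751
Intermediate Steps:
s = 3 (s = Add(-8, 11) = 3)
Function('p')(n, d) = Add(3, Mul(-1, n))
Function('O')(f) = Mul(2, f) (Function('O')(f) = Add(f, f) = Mul(2, f))
Function('C')(K) = Add(3, Mul(-2, K)) (Function('C')(K) = Add(Add(3, Mul(-1, K)), Mul(-1, K)) = Add(3, Mul(-2, K)))
Pow(Add(Function('C')(2489), Function('O')(Function('X')(-44))), -1) = Pow(Add(Add(3, Mul(-2, 2489)), Mul(2, -44)), -1) = Pow(Add(Add(3, -4978), -88), -1) = Pow(Add(-4975, -88), -1) = Pow(-5063, -1) = Rational(-1, 5063)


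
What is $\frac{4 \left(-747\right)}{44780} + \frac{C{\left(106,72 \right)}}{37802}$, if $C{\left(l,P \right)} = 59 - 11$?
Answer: $- \frac{13850367}{211596695} \approx -0.065456$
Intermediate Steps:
$C{\left(l,P \right)} = 48$ ($C{\left(l,P \right)} = 59 - 11 = 48$)
$\frac{4 \left(-747\right)}{44780} + \frac{C{\left(106,72 \right)}}{37802} = \frac{4 \left(-747\right)}{44780} + \frac{48}{37802} = \left(-2988\right) \frac{1}{44780} + 48 \cdot \frac{1}{37802} = - \frac{747}{11195} + \frac{24}{18901} = - \frac{13850367}{211596695}$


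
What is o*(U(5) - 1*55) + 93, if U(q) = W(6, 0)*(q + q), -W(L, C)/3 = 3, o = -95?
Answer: 13868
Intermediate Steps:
W(L, C) = -9 (W(L, C) = -3*3 = -9)
U(q) = -18*q (U(q) = -9*(q + q) = -18*q)
o*(U(5) - 1*55) + 93 = -95*(-18*5 - 1*55) + 93 = -95*(-90 - 55) + 93 = -95*(-145) + 93 = 13775 + 93 = 13868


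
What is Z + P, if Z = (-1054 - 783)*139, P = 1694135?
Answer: 1438792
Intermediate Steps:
Z = -255343 (Z = -1837*139 = -255343)
Z + P = -255343 + 1694135 = 1438792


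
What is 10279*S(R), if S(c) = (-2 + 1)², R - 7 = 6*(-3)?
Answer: 10279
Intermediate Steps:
R = -11 (R = 7 + 6*(-3) = 7 - 18 = -11)
S(c) = 1 (S(c) = (-1)² = 1)
10279*S(R) = 10279*1 = 10279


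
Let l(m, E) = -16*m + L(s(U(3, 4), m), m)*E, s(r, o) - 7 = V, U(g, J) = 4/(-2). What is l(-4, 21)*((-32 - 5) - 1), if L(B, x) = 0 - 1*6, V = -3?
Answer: 2356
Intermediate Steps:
U(g, J) = -2 (U(g, J) = 4*(-1/2) = -2)
s(r, o) = 4 (s(r, o) = 7 - 3 = 4)
L(B, x) = -6 (L(B, x) = 0 - 6 = -6)
l(m, E) = -16*m - 6*E
l(-4, 21)*((-32 - 5) - 1) = (-16*(-4) - 6*21)*((-32 - 5) - 1) = (64 - 126)*(-37 - 1) = -62*(-38) = 2356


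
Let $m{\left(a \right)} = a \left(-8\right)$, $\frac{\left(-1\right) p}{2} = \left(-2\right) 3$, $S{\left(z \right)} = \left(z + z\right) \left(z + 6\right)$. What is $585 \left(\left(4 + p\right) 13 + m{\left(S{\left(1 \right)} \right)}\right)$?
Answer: $56160$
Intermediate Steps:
$S{\left(z \right)} = 2 z \left(6 + z\right)$
$p = 12$ ($p = - 2 \left(\left(-2\right) 3\right) = \left(-2\right) \left(-6\right) = 12$)
$m{\left(a \right)} = - 8 a$
$585 \left(\left(4 + p\right) 13 + m{\left(S{\left(1 \right)} \right)}\right) = 585 \left(\left(4 + 12\right) 13 - 8 \cdot 2 \cdot 1 \left(6 + 1\right)\right) = 585 \left(16 \cdot 13 - 8 \cdot 2 \cdot 1 \cdot 7\right) = 585 \left(208 - 112\right) = 585 \cdot 96 = 56160$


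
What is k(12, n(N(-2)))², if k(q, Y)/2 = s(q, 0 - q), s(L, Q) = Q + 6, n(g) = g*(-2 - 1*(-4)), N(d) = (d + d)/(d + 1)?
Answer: 144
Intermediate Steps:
N(d) = 2*d/(1 + d) (N(d) = (2*d)/(1 + d) = 2*d/(1 + d))
n(g) = 2*g (n(g) = g*(-2 + 4) = g*2 = 2*g)
s(L, Q) = 6 + Q
k(q, Y) = 12 - 2*q (k(q, Y) = 2*(6 + (0 - q)) = 2*(6 - q) = 12 - 2*q)
k(12, n(N(-2)))² = (12 - 2*12)² = (12 - 24)² = (-12)² = 144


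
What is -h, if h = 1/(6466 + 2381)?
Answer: -1/8847 ≈ -0.00011303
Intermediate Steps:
h = 1/8847 ≈ 0.00011303
-h = -1*1/8847 = -1/8847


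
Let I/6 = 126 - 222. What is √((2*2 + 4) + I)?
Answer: 2*I*√142 ≈ 23.833*I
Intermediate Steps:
I = -576 (I = 6*(126 - 222) = 6*(-96) = -576)
√((2*2 + 4) + I) = √((2*2 + 4) - 576) = √((4 + 4) - 576) = √(8 - 576) = √(-568) = 2*I*√142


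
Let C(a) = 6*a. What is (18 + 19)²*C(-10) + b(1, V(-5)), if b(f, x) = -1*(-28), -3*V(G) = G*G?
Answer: -82112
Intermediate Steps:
V(G) = -G²/3 (V(G) = -G*G/3 = -G²/3)
b(f, x) = 28
(18 + 19)²*C(-10) + b(1, V(-5)) = (18 + 19)²*(6*(-10)) + 28 = 37²*(-60) + 28 = 1369*(-60) + 28 = -82140 + 28 = -82112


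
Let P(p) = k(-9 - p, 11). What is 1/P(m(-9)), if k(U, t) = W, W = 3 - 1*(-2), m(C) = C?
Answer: ⅕ ≈ 0.20000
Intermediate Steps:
W = 5 (W = 3 + 2 = 5)
k(U, t) = 5
P(p) = 5
1/P(m(-9)) = 1/5 = ⅕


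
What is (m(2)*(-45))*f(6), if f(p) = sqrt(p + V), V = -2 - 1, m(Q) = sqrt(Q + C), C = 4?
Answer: -135*sqrt(2) ≈ -190.92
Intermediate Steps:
m(Q) = sqrt(4 + Q) (m(Q) = sqrt(Q + 4) = sqrt(4 + Q))
V = -3
f(p) = sqrt(-3 + p) (f(p) = sqrt(p - 3) = sqrt(-3 + p))
(m(2)*(-45))*f(6) = (sqrt(4 + 2)*(-45))*sqrt(-3 + 6) = (sqrt(6)*(-45))*sqrt(3) = (-45*sqrt(6))*sqrt(3) = -135*sqrt(2)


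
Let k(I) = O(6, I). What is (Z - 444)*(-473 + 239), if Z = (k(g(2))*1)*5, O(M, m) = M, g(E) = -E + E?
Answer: 96876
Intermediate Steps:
g(E) = 0
k(I) = 6
Z = 30 (Z = (6*1)*5 = 6*5 = 30)
(Z - 444)*(-473 + 239) = (30 - 444)*(-473 + 239) = -414*(-234) = 96876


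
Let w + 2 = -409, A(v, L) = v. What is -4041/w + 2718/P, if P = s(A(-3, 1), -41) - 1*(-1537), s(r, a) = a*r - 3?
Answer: 2604345/227009 ≈ 11.472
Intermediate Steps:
w = -411 (w = -2 - 409 = -411)
s(r, a) = -3 + a*r
P = 1657 (P = (-3 - 41*(-3)) - 1*(-1537) = (-3 + 123) + 1537 = 120 + 1537 = 1657)
-4041/w + 2718/P = -4041/(-411) + 2718/1657 = -4041*(-1/411) + 2718*(1/1657) = 1347/137 + 2718/1657 = 2604345/227009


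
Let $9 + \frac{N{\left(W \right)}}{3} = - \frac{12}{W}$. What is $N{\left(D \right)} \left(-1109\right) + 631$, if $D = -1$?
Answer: $-9350$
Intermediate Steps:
$N{\left(W \right)} = -27 - \frac{36}{W}$ ($N{\left(W \right)} = -27 + 3 \left(- \frac{12}{W}\right) = -27 - \frac{36}{W}$)
$N{\left(D \right)} \left(-1109\right) + 631 = \left(-27 - \frac{36}{-1}\right) \left(-1109\right) + 631 = \left(-27 - -36\right) \left(-1109\right) + 631 = \left(-27 + 36\right) \left(-1109\right) + 631 = 9 \left(-1109\right) + 631 = -9981 + 631 = -9350$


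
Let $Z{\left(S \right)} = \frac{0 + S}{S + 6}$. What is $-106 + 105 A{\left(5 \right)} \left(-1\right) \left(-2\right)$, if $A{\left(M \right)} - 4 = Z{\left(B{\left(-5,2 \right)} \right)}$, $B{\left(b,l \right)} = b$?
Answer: $-316$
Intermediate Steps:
$Z{\left(S \right)} = \frac{S}{6 + S}$
$A{\left(M \right)} = -1$ ($A{\left(M \right)} = 4 - \frac{5}{6 - 5} = 4 - \frac{5}{1} = 4 - 5 = -1$)
$-106 + 105 A{\left(5 \right)} \left(-1\right) \left(-2\right) = -106 + 105 \left(-1\right) \left(-1\right) \left(-2\right) = -106 + 105 \cdot 1 \left(-2\right) = -106 + 105 \left(-2\right) = -106 - 210 = -316$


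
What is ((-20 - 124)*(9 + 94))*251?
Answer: -3722832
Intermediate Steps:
((-20 - 124)*(9 + 94))*251 = -144*103*251 = -14832*251 = -3722832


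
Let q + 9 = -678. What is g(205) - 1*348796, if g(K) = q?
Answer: -349483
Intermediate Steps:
q = -687 (q = -9 - 678 = -687)
g(K) = -687
g(205) - 1*348796 = -687 - 1*348796 = -687 - 348796 = -349483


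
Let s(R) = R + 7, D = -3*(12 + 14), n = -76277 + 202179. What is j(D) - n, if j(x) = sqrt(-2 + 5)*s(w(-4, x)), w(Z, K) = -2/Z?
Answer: -125902 + 15*sqrt(3)/2 ≈ -1.2589e+5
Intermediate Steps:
n = 125902
D = -78 (D = -3*26 = -78)
s(R) = 7 + R
j(x) = 15*sqrt(3)/2 (j(x) = sqrt(-2 + 5)*(7 - 2/(-4)) = sqrt(3)*(7 - 2*(-1/4)) = sqrt(3)*(7 + 1/2) = sqrt(3)*(15/2) = 15*sqrt(3)/2)
j(D) - n = 15*sqrt(3)/2 - 1*125902 = 15*sqrt(3)/2 - 125902 = -125902 + 15*sqrt(3)/2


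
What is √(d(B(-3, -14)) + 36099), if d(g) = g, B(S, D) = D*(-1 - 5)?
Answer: √36183 ≈ 190.22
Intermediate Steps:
B(S, D) = -6*D (B(S, D) = D*(-6) = -6*D)
√(d(B(-3, -14)) + 36099) = √(-6*(-14) + 36099) = √(84 + 36099) = √36183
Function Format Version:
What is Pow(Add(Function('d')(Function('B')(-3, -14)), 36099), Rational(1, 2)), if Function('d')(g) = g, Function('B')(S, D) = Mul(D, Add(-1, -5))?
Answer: Pow(36183, Rational(1, 2)) ≈ 190.22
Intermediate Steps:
Function('B')(S, D) = Mul(-6, D) (Function('B')(S, D) = Mul(D, -6) = Mul(-6, D))
Pow(Add(Function('d')(Function('B')(-3, -14)), 36099), Rational(1, 2)) = Pow(Add(Mul(-6, -14), 36099), Rational(1, 2)) = Pow(Add(84, 36099), Rational(1, 2)) = Pow(36183, Rational(1, 2))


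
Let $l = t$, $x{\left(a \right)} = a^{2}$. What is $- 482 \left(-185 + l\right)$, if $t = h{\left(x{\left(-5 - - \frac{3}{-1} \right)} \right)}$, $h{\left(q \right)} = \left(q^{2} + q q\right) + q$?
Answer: $-3890222$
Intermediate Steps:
$h{\left(q \right)} = q + 2 q^{2}$ ($h{\left(q \right)} = \left(q^{2} + q^{2}\right) + q = 2 q^{2} + q = q + 2 q^{2}$)
$t = 8256$ ($t = \left(-5 - - \frac{3}{-1}\right)^{2} \left(1 + 2 \left(-5 - - \frac{3}{-1}\right)^{2}\right) = \left(-5 - \left(-3\right) \left(-1\right)\right)^{2} \left(1 + 2 \left(-5 - \left(-3\right) \left(-1\right)\right)^{2}\right) = \left(-5 - 3\right)^{2} \left(1 + 2 \left(-5 - 3\right)^{2}\right) = \left(-8\right)^{2} \left(1 + 2 \left(-8\right)^{2}\right) = 64 \left(1 + 2 \cdot 64\right) = 64 \left(1 + 128\right) = 64 \cdot 129 = 8256$)
$l = 8256$
$- 482 \left(-185 + l\right) = - 482 \left(-185 + 8256\right) = \left(-482\right) 8071 = -3890222$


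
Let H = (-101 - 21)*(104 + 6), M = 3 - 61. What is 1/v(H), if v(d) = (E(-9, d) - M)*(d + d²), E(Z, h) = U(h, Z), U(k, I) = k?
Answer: -1/2406268778760 ≈ -4.1558e-13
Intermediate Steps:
E(Z, h) = h
M = -58
H = -13420 (H = -122*110 = -13420)
v(d) = (58 + d)*(d + d²) (v(d) = (d - 1*(-58))*(d + d²) = (d + 58)*(d + d²) = (58 + d)*(d + d²))
1/v(H) = 1/(-13420*(58 + (-13420)² + 59*(-13420))) = 1/(-13420*(58 + 180096400 - 791780)) = 1/(-13420*179304678) = 1/(-2406268778760) = -1/2406268778760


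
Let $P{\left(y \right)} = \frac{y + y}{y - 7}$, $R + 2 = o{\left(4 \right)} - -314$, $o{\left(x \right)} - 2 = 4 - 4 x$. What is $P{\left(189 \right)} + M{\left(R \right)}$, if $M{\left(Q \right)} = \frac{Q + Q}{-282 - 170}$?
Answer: $\frac{1088}{1469} \approx 0.74064$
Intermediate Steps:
$o{\left(x \right)} = 6 - 4 x$ ($o{\left(x \right)} = 2 - \left(-4 + 4 x\right) = 6 - 4 x$)
$R = 302$ ($R = -2 + \left(\left(6 - 16\right) - -314\right) = -2 + \left(\left(6 - 16\right) + 314\right) = -2 + \left(-10 + 314\right) = -2 + 304 = 302$)
$P{\left(y \right)} = \frac{2 y}{-7 + y}$
$M{\left(Q \right)} = - \frac{Q}{226}$ ($M{\left(Q \right)} = \frac{2 Q}{-452} = 2 Q \left(- \frac{1}{452}\right) = - \frac{Q}{226}$)
$P{\left(189 \right)} + M{\left(R \right)} = 2 \cdot 189 \frac{1}{-7 + 189} - \frac{151}{113} = 2 \cdot 189 \cdot \frac{1}{182} - \frac{151}{113} = \frac{27}{13} - \frac{151}{113} = \frac{1088}{1469}$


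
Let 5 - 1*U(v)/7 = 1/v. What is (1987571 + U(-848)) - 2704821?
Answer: -608198313/848 ≈ -7.1722e+5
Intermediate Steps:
U(v) = 35 - 7/v
(1987571 + U(-848)) - 2704821 = (1987571 + (35 - 7/(-848))) - 2704821 = (1987571 + (35 - 7*(-1/848))) - 2704821 = (1987571 + (35 + 7/848)) - 2704821 = (1987571 + 29687/848) - 2704821 = 1685489895/848 - 2704821 = -608198313/848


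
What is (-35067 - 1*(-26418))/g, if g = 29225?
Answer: -8649/29225 ≈ -0.29595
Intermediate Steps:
(-35067 - 1*(-26418))/g = (-35067 - 1*(-26418))/29225 = (-35067 + 26418)*(1/29225) = -8649*1/29225 = -8649/29225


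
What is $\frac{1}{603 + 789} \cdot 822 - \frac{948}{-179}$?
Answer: $\frac{244459}{41528} \approx 5.8866$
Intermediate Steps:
$\frac{1}{603 + 789} \cdot 822 - \frac{948}{-179} = \frac{1}{1392} \cdot 822 - - \frac{948}{179} = \frac{1}{1392} \cdot 822 + \frac{948}{179} = \frac{137}{232} + \frac{948}{179} = \frac{244459}{41528}$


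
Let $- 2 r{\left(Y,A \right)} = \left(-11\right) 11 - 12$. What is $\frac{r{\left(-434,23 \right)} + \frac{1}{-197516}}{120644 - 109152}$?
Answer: $\frac{13134813}{2269853872} \approx 0.0057866$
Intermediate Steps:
$r{\left(Y,A \right)} = \frac{133}{2}$ ($r{\left(Y,A \right)} = - \frac{\left(-11\right) 11 - 12}{2} = - \frac{-121 - 12}{2} = \left(- \frac{1}{2}\right) \left(-133\right) = \frac{133}{2}$)
$\frac{r{\left(-434,23 \right)} + \frac{1}{-197516}}{120644 - 109152} = \frac{\frac{133}{2} + \frac{1}{-197516}}{120644 - 109152} = \frac{\frac{133}{2} - \frac{1}{197516}}{11492} = \frac{13134813}{197516} \cdot \frac{1}{11492} = \frac{13134813}{2269853872}$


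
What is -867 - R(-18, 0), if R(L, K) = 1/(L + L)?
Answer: -31211/36 ≈ -866.97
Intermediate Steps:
R(L, K) = 1/(2*L)
-867 - R(-18, 0) = -867 - 1/(2*(-18)) = -867 - (-1)/(2*18) = -867 - 1*(-1/36) = -867 + 1/36 = -31211/36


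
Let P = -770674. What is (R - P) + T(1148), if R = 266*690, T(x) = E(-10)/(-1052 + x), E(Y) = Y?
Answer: 45802267/48 ≈ 9.5421e+5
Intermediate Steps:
T(x) = -10/(-1052 + x)
R = 183540
(R - P) + T(1148) = (183540 - 1*(-770674)) - 10/(-1052 + 1148) = (183540 + 770674) - 10/96 = 954214 - 10*1/96 = 954214 - 5/48 = 45802267/48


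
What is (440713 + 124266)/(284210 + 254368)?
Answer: 564979/538578 ≈ 1.0490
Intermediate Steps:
(440713 + 124266)/(284210 + 254368) = 564979/538578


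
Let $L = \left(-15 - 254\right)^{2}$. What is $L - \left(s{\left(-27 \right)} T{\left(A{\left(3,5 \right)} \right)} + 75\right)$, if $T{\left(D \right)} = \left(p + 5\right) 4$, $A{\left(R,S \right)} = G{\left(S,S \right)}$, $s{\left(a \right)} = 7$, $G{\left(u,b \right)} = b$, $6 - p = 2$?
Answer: $72034$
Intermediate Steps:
$p = 4$ ($p = 6 - 2 = 4$)
$A{\left(R,S \right)} = S$
$T{\left(D \right)} = 36$ ($T{\left(D \right)} = \left(4 + 5\right) 4 = 9 \cdot 4 = 36$)
$L = 72361$ ($L = \left(-269\right)^{2} = 72361$)
$L - \left(s{\left(-27 \right)} T{\left(A{\left(3,5 \right)} \right)} + 75\right) = 72361 - \left(7 \cdot 36 + 75\right) = 72361 - \left(252 + 75\right) = 72361 - 327 = 72034$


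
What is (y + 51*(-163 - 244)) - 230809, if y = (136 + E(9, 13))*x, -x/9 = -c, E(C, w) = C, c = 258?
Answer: 85124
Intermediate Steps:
x = 2322 (x = -(-9)*258 = -9*(-258) = 2322)
y = 336690 (y = (136 + 9)*2322 = 145*2322 = 336690)
(y + 51*(-163 - 244)) - 230809 = (336690 + 51*(-163 - 244)) - 230809 = (336690 + 51*(-407)) - 230809 = (336690 - 20757) - 230809 = 315933 - 230809 = 85124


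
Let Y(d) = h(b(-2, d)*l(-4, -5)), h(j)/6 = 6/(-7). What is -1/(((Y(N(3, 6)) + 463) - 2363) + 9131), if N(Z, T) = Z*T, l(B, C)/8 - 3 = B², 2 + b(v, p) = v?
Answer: -7/50581 ≈ -0.00013839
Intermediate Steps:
b(v, p) = -2 + v
l(B, C) = 24 + 8*B²
N(Z, T) = T*Z
h(j) = -36/7 (h(j) = 6*(6/(-7)) = 6*(6*(-⅐)) = 6*(-6/7) = -36/7)
Y(d) = -36/7
-1/(((Y(N(3, 6)) + 463) - 2363) + 9131) = -1/(((-36/7 + 463) - 2363) + 9131) = -1/((3205/7 - 2363) + 9131) = -1/(-13336/7 + 9131) = -1/50581/7 = -1*7/50581 = -7/50581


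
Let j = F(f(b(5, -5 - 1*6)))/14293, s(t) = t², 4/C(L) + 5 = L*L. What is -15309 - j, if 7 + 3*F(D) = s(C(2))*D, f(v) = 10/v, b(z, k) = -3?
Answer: -1969303652/128637 ≈ -15309.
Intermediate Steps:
C(L) = 4/(-5 + L²) (C(L) = 4/(-5 + L*L) = 4/(-5 + L²))
F(D) = -7/3 + 16*D/3 (F(D) = -7/3 + ((4/(-5 + 2²))²*D)/3 = -7/3 + ((4/(-5 + 4))²*D)/3 = -7/3 + ((4/(-1))²*D)/3 = -7/3 + ((4*(-1))²*D)/3 = -7/3 + ((-4)²*D)/3 = -7/3 + (16*D)/3 = -7/3 + 16*D/3)
j = -181/128637 (j = (-7/3 + 16*(10/(-3))/3)/14293 = (-7/3 + 16*(10*(-⅓))/3)*(1/14293) = (-7/3 + (16/3)*(-10/3))*(1/14293) = (-7/3 - 160/9)*(1/14293) = -181/9*1/14293 = -181/128637 ≈ -0.0014071)
-15309 - j = -15309 - 1*(-181/128637) = -15309 + 181/128637 = -1969303652/128637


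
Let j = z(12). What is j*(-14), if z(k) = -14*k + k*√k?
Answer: 2352 - 336*√3 ≈ 1770.0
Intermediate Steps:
z(k) = k^(3/2) - 14*k (z(k) = -14*k + k^(3/2) = k^(3/2) - 14*k)
j = -168 + 24*√3 (j = 12^(3/2) - 14*12 = 24*√3 - 168 = -168 + 24*√3 ≈ -126.43)
j*(-14) = (-168 + 24*√3)*(-14) = 2352 - 336*√3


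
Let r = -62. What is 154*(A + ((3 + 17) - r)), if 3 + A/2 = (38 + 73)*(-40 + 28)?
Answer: -398552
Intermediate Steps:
A = -2670 (A = -6 + 2*((38 + 73)*(-40 + 28)) = -6 + 2*(111*(-12)) = -6 + 2*(-1332) = -6 - 2664 = -2670)
154*(A + ((3 + 17) - r)) = 154*(-2670 + ((3 + 17) - 1*(-62))) = 154*(-2670 + (20 + 62)) = 154*(-2670 + 82) = 154*(-2588) = -398552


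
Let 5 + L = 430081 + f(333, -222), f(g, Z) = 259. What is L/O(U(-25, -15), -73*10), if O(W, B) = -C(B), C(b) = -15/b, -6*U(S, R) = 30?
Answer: -20942970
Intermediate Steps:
U(S, R) = -5 (U(S, R) = -⅙*30 = -5)
O(W, B) = 15/B (O(W, B) = -(-15)/B = 15/B)
L = 430335 (L = -5 + (430081 + 259) = -5 + 430340 = 430335)
L/O(U(-25, -15), -73*10) = 430335/((15/((-73*10)))) = 430335/((15/(-730))) = 430335/((15*(-1/730))) = 430335/(-3/146) = 430335*(-146/3) = -20942970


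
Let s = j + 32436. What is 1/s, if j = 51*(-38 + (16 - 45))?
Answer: 1/29019 ≈ 3.4460e-5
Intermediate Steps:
j = -3417 (j = 51*(-38 - 29) = 51*(-67) = -3417)
s = 29019 (s = -3417 + 32436 = 29019)
1/s = 1/29019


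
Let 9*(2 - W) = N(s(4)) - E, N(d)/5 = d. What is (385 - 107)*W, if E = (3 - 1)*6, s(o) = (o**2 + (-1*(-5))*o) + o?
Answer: -47260/9 ≈ -5251.1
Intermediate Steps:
s(o) = o**2 + 6*o (s(o) = (o**2 + 5*o) + o = o**2 + 6*o)
E = 12 (E = 2*6 = 12)
N(d) = 5*d
W = -170/9 (W = 2 - (5*(4*(6 + 4)) - 1*12)/9 = 2 - (5*(4*10) - 12)/9 = 2 - (5*40 - 12)/9 = 2 - (200 - 12)/9 = 2 - 1/9*188 = 2 - 188/9 = -170/9 ≈ -18.889)
(385 - 107)*W = (385 - 107)*(-170/9) = 278*(-170/9) = -47260/9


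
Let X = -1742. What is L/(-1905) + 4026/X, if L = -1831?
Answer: -2239964/1659255 ≈ -1.3500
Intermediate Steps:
L/(-1905) + 4026/X = -1831/(-1905) + 4026/(-1742) = -1831*(-1/1905) + 4026*(-1/1742) = 1831/1905 - 2013/871 = -2239964/1659255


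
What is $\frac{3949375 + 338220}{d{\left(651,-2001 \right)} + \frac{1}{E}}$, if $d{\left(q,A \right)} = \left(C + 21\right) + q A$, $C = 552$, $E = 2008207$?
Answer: $- \frac{132467358341}{40228340833} \approx -3.2929$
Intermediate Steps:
$d{\left(q,A \right)} = 573 + A q$ ($d{\left(q,A \right)} = \left(552 + 21\right) + q A = 573 + A q$)
$\frac{3949375 + 338220}{d{\left(651,-2001 \right)} + \frac{1}{E}} = \frac{3949375 + 338220}{\left(573 - 1302651\right) + \frac{1}{2008207}} = \frac{4287595}{\left(573 - 1302651\right) + \frac{1}{2008207}} = \frac{4287595}{-1302078 + \frac{1}{2008207}} = \frac{4287595}{- \frac{2614842154145}{2008207}} = 4287595 \left(- \frac{2008207}{2614842154145}\right) = - \frac{132467358341}{40228340833}$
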